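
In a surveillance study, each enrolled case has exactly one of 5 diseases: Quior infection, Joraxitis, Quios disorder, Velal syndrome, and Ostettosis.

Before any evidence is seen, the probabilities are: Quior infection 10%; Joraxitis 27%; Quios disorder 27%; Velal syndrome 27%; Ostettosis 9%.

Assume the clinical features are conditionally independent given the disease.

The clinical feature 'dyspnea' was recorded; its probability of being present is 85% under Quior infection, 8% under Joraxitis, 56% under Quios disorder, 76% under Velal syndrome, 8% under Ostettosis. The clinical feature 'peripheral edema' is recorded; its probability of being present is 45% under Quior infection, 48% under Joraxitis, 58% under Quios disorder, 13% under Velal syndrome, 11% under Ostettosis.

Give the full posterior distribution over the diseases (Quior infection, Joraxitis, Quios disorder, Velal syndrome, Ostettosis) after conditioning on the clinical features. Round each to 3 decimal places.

0.234, 0.063, 0.535, 0.163, 0.005

Multiply each prior by the joint likelihood of the clinical feature pattern:
  Quior infection: 0.10 × 0.85 × 0.45 = 0.03825
  Joraxitis: 0.27 × 0.08 × 0.48 = 0.010368
  Quios disorder: 0.27 × 0.56 × 0.58 = 0.087696
  Velal syndrome: 0.27 × 0.76 × 0.13 = 0.026676
  Ostettosis: 0.09 × 0.08 × 0.11 = 0.000792
The unnormalized weights sum to 0.16378.
P(Quior infection | evidence) = 0.03825 / 0.16378 ≈ 0.234
P(Joraxitis | evidence) = 0.010368 / 0.16378 ≈ 0.063
P(Quios disorder | evidence) = 0.087696 / 0.16378 ≈ 0.535
P(Velal syndrome | evidence) = 0.026676 / 0.16378 ≈ 0.163
P(Ostettosis | evidence) = 0.000792 / 0.16378 ≈ 0.005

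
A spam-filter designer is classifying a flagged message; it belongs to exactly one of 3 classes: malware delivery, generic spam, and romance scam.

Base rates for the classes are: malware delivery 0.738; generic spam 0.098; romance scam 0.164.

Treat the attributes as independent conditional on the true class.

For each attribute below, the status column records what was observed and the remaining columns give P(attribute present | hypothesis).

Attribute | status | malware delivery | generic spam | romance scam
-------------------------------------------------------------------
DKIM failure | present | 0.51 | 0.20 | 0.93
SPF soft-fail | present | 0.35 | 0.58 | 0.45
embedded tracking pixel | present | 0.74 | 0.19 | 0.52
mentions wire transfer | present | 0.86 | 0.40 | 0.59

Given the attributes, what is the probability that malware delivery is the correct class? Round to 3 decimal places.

0.793

For each hypothesis, the unnormalized posterior weight is prior × product of the attribute likelihoods:
  malware delivery: 0.738 × 0.51 × 0.35 × 0.74 × 0.86 = 0.083835
  generic spam: 0.098 × 0.20 × 0.58 × 0.19 × 0.40 = 0.00086397
  romance scam: 0.164 × 0.93 × 0.45 × 0.52 × 0.59 = 0.021057
Normalizing constant Z = 0.083835 + 0.00086397 + 0.021057 = 0.10576.
P(malware delivery | evidence) = 0.083835 / 0.10576 ≈ 0.793.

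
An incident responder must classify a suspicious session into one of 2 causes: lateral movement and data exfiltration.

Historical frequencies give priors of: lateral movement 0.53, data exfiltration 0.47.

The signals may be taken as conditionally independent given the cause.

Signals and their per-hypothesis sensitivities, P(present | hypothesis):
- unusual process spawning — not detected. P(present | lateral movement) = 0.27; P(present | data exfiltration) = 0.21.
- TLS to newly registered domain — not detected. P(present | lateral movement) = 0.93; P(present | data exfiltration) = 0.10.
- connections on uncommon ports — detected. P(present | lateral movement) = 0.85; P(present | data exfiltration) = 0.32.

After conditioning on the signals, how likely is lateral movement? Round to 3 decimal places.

Multiply each prior by the joint likelihood of the signal pattern (using 1 − P(present | H) for each absent signal):
  lateral movement: 0.53 × (1 − 0.27) × (1 − 0.93) × 0.85 = 0.023021
  data exfiltration: 0.47 × (1 − 0.21) × (1 − 0.10) × 0.32 = 0.10693
The unnormalized weights sum to 0.12995.
P(lateral movement | evidence) = 0.023021 / 0.12995 ≈ 0.177.

0.177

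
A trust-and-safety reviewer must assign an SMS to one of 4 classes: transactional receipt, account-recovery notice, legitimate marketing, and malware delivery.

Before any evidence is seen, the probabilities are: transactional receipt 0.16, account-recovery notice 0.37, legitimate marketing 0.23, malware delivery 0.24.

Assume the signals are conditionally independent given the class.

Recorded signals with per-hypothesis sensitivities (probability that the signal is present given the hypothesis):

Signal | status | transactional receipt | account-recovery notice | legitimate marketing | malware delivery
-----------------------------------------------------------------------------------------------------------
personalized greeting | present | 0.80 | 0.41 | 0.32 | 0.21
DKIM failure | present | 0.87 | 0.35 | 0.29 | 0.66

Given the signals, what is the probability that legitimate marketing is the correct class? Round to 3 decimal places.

For each hypothesis, the unnormalized posterior weight is prior × product of the signal likelihoods:
  transactional receipt: 0.16 × 0.80 × 0.87 = 0.11136
  account-recovery notice: 0.37 × 0.41 × 0.35 = 0.053095
  legitimate marketing: 0.23 × 0.32 × 0.29 = 0.021344
  malware delivery: 0.24 × 0.21 × 0.66 = 0.033264
Marginal likelihood of the evidence = 0.21906.
P(legitimate marketing | evidence) = 0.021344 / 0.21906 ≈ 0.097.

0.097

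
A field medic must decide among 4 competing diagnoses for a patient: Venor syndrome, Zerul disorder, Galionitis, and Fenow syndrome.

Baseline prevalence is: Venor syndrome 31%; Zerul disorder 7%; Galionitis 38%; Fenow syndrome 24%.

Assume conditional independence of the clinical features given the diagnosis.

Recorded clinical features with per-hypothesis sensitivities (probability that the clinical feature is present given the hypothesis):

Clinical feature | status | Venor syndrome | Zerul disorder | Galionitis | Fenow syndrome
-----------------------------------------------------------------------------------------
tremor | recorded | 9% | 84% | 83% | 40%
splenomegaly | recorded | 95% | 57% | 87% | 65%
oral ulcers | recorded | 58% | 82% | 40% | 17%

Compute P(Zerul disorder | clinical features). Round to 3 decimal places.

0.168

Multiply each prior by the joint likelihood of the clinical feature pattern:
  Venor syndrome: 0.31 × 0.09 × 0.95 × 0.58 = 0.015373
  Zerul disorder: 0.07 × 0.84 × 0.57 × 0.82 = 0.027483
  Galionitis: 0.38 × 0.83 × 0.87 × 0.40 = 0.10976
  Fenow syndrome: 0.24 × 0.40 × 0.65 × 0.17 = 0.010608
Marginal likelihood of the evidence = 0.16322.
P(Zerul disorder | evidence) = 0.027483 / 0.16322 ≈ 0.168.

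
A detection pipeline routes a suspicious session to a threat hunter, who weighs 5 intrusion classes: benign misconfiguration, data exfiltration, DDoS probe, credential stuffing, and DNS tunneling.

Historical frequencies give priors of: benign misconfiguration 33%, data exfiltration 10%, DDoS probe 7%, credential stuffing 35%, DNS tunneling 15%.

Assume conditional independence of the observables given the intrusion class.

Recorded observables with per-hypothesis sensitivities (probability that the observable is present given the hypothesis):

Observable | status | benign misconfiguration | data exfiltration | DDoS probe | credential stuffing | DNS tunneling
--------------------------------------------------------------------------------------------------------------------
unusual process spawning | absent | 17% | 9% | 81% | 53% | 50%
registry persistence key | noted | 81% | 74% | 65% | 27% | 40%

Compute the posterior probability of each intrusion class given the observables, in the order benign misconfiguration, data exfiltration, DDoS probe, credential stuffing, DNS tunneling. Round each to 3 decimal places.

0.596, 0.181, 0.023, 0.119, 0.081

Multiply each prior by the joint likelihood of the observable pattern (using 1 − P(present | H) for each absent observable):
  benign misconfiguration: 0.33 × (1 − 0.17) × 0.81 = 0.22186
  data exfiltration: 0.10 × (1 − 0.09) × 0.74 = 0.06734
  DDoS probe: 0.07 × (1 − 0.81) × 0.65 = 0.008645
  credential stuffing: 0.35 × (1 − 0.53) × 0.27 = 0.044415
  DNS tunneling: 0.15 × (1 − 0.50) × 0.40 = 0.03
Marginal likelihood of the evidence = 0.37226.
P(benign misconfiguration | evidence) = 0.22186 / 0.37226 ≈ 0.596
P(data exfiltration | evidence) = 0.06734 / 0.37226 ≈ 0.181
P(DDoS probe | evidence) = 0.008645 / 0.37226 ≈ 0.023
P(credential stuffing | evidence) = 0.044415 / 0.37226 ≈ 0.119
P(DNS tunneling | evidence) = 0.03 / 0.37226 ≈ 0.081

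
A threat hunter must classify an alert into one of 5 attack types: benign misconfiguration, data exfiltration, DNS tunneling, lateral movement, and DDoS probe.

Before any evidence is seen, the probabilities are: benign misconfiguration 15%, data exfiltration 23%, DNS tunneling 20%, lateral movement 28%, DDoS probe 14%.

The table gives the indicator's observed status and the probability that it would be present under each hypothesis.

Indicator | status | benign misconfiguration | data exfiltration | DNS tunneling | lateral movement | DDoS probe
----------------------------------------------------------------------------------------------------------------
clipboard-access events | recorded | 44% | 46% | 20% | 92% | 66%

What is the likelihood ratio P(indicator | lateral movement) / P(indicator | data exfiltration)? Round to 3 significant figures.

The Bayes factor is the ratio of the two likelihoods.
  lateral movement: 0.92
  data exfiltration: 0.46
Bayes factor = 0.92 / 0.46 ≈ 2.00

2.00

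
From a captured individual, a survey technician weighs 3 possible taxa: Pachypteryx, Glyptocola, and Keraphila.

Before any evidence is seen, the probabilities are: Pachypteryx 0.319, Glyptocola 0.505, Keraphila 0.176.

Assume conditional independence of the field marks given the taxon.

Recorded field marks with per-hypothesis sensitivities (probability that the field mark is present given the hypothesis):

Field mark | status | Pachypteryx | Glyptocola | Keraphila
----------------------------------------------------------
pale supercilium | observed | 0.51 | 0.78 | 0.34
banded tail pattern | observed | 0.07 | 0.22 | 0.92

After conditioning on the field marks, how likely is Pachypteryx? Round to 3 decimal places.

0.074

By Bayes' rule with conditional independence, the unnormalized weight for each hypothesis is prior × ∏ likelihoods:
  Pachypteryx: 0.319 × 0.51 × 0.07 = 0.011388
  Glyptocola: 0.505 × 0.78 × 0.22 = 0.086658
  Keraphila: 0.176 × 0.34 × 0.92 = 0.055053
Normalizing constant Z = 0.011388 + 0.086658 + 0.055053 = 0.1531.
P(Pachypteryx | evidence) = 0.011388 / 0.1531 ≈ 0.074.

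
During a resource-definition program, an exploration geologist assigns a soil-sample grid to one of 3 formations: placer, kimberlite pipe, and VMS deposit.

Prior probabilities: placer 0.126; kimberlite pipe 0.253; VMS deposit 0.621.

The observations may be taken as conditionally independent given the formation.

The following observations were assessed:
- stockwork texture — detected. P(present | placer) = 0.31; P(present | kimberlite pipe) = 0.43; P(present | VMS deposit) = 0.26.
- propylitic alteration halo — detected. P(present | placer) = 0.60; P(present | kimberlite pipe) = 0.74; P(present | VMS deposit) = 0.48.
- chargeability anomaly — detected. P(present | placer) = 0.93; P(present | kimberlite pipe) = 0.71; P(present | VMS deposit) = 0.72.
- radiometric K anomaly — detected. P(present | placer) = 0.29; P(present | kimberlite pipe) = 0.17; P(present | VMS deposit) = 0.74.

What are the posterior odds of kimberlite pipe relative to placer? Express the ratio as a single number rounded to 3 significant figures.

1.54

Posterior odds equal prior odds times the likelihood ratio; only the two competing hypotheses matter.
  kimberlite pipe: 0.253 × 0.43 × 0.74 × 0.71 × 0.17 = 0.0097169
  placer: 0.126 × 0.31 × 0.60 × 0.93 × 0.29 = 0.0063207
Odds(kimberlite pipe : placer) = 0.0097169 / 0.0063207 ≈ 1.54.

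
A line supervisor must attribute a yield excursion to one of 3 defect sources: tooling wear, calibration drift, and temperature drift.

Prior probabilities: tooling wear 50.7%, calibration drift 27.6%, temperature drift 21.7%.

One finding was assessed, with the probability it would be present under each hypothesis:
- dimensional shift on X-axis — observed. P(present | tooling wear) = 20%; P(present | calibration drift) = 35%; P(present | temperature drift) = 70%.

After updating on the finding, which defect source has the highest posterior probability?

By Bayes' rule, the unnormalized weight for each hypothesis is prior × likelihood:
  tooling wear: 0.507 × 0.20 = 0.1014
  calibration drift: 0.276 × 0.35 = 0.0966
  temperature drift: 0.217 × 0.70 = 0.1519
Marginal likelihood of the evidence = 0.3499.
P(tooling wear | evidence) ≈ 0.1014 / 0.3499 ≈ 0.290
P(calibration drift | evidence) ≈ 0.0966 / 0.3499 ≈ 0.276
P(temperature drift | evidence) ≈ 0.1519 / 0.3499 ≈ 0.434
The largest is 0.434, so temperature drift is most probable.

temperature drift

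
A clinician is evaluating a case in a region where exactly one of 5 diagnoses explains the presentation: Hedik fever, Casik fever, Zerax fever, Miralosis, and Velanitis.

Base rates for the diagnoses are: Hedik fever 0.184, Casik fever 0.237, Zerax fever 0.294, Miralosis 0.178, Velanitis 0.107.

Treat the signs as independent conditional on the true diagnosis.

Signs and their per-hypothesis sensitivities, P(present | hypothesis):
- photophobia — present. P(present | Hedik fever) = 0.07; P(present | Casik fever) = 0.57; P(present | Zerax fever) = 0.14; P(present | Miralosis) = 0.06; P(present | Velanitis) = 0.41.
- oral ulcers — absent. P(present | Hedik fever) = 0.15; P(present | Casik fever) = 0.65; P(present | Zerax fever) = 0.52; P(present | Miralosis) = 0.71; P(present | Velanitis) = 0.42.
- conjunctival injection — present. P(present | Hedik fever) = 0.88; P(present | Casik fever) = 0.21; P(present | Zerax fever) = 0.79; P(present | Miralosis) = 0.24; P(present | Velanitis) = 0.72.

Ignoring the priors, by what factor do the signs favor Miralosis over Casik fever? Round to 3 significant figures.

The Bayes factor is the ratio of the joint likelihoods of the sign pattern under the two hypotheses (using 1 − P(present | H) for each absent sign).
  Miralosis: 0.06 × (1 − 0.71) × 0.24 = 0.004176
  Casik fever: 0.57 × (1 − 0.65) × 0.21 = 0.041895
Bayes factor = 0.004176 / 0.041895 ≈ 0.0997

0.0997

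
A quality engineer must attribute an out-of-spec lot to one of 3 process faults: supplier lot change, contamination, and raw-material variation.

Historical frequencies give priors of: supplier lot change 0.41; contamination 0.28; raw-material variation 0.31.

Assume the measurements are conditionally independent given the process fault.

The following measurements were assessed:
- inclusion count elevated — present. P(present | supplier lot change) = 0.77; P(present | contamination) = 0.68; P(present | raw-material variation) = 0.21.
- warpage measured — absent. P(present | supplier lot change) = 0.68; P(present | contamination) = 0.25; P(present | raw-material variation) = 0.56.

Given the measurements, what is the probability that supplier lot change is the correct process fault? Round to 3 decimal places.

By Bayes' rule with conditional independence, the unnormalized weight for each hypothesis is prior × ∏ likelihoods (using 1 − P(present | H) for each absent measurement):
  supplier lot change: 0.41 × 0.77 × (1 − 0.68) = 0.10102
  contamination: 0.28 × 0.68 × (1 − 0.25) = 0.1428
  raw-material variation: 0.31 × 0.21 × (1 − 0.56) = 0.028644
Marginal likelihood of the evidence = 0.27247.
P(supplier lot change | evidence) = 0.10102 / 0.27247 ≈ 0.371.

0.371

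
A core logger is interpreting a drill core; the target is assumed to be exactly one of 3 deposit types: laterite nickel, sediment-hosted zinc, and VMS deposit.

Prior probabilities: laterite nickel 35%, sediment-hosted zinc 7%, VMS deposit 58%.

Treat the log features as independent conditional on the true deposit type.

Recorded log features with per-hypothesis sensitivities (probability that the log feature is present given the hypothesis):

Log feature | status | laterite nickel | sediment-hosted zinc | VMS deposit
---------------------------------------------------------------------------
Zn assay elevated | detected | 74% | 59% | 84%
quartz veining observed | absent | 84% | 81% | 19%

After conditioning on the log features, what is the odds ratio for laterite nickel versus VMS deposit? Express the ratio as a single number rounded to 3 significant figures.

0.105

Unnormalized posterior weight (prior times the log feature likelihoods) for each of the two hypotheses (using 1 − P(present | H) for each absent log feature):
  laterite nickel: 0.35 × 0.74 × (1 − 0.84) = 0.04144
  VMS deposit: 0.58 × 0.84 × (1 − 0.19) = 0.39463
Posterior odds = 0.04144 / 0.39463 ≈ 0.105.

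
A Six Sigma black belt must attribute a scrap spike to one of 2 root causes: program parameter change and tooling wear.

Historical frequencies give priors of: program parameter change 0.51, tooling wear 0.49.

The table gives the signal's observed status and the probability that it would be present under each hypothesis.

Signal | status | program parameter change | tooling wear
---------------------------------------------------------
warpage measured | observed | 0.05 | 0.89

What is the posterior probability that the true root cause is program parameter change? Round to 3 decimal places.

Multiply each prior by the likelihood of the signal:
  program parameter change: 0.51 × 0.05 = 0.0255
  tooling wear: 0.49 × 0.89 = 0.4361
Marginal likelihood of the evidence = 0.4616.
P(program parameter change | evidence) = 0.0255 / 0.4616 ≈ 0.055.

0.055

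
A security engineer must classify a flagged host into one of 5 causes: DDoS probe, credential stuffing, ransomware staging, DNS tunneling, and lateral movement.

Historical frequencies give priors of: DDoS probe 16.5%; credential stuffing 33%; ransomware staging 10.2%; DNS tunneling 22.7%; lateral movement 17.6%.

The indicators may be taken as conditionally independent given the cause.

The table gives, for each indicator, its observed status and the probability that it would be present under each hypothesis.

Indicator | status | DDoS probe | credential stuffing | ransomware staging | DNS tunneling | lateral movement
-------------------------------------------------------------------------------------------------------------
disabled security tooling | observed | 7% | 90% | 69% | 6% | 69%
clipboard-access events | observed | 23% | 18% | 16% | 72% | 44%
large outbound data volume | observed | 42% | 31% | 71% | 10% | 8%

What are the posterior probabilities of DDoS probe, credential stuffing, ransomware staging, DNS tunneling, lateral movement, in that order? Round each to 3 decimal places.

0.036, 0.536, 0.258, 0.032, 0.138

For each hypothesis, the unnormalized posterior weight is prior × product of the indicator likelihoods:
  DDoS probe: 0.165 × 0.07 × 0.23 × 0.42 = 0.0011157
  credential stuffing: 0.330 × 0.90 × 0.18 × 0.31 = 0.016573
  ransomware staging: 0.102 × 0.69 × 0.16 × 0.71 = 0.0079952
  DNS tunneling: 0.227 × 0.06 × 0.72 × 0.10 = 0.00098064
  lateral movement: 0.176 × 0.69 × 0.44 × 0.08 = 0.0042747
Marginal likelihood of the evidence = 0.030939.
P(DDoS probe | evidence) = 0.0011157 / 0.030939 ≈ 0.036
P(credential stuffing | evidence) = 0.016573 / 0.030939 ≈ 0.536
P(ransomware staging | evidence) = 0.0079952 / 0.030939 ≈ 0.258
P(DNS tunneling | evidence) = 0.00098064 / 0.030939 ≈ 0.032
P(lateral movement | evidence) = 0.0042747 / 0.030939 ≈ 0.138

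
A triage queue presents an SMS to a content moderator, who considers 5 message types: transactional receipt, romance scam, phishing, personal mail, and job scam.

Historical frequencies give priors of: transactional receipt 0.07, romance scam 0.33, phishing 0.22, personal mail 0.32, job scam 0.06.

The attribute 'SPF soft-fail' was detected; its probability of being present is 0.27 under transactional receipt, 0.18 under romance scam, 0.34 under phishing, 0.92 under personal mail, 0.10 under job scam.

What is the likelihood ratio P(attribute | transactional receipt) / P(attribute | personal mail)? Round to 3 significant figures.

Likelihood of this attribute under each hypothesis:
  transactional receipt: 0.27
  personal mail: 0.92
Bayes factor = 0.27 / 0.92 ≈ 0.293

0.293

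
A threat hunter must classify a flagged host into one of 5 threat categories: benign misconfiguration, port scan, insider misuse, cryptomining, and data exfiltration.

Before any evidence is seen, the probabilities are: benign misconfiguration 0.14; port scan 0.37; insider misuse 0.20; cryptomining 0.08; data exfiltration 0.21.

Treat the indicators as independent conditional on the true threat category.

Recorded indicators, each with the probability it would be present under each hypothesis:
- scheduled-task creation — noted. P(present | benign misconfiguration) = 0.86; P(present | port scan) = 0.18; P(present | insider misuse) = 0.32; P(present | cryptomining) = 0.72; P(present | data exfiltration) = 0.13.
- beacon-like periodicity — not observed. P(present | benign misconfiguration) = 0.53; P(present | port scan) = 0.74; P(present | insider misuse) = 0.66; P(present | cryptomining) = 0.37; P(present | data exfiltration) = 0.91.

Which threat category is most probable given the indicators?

By Bayes' rule with conditional independence, the unnormalized weight for each hypothesis is prior × ∏ likelihoods (using 1 − P(present | H) for each absent indicator):
  benign misconfiguration: 0.14 × 0.86 × (1 − 0.53) = 0.056588
  port scan: 0.37 × 0.18 × (1 − 0.74) = 0.017316
  insider misuse: 0.20 × 0.32 × (1 − 0.66) = 0.02176
  cryptomining: 0.08 × 0.72 × (1 − 0.37) = 0.036288
  data exfiltration: 0.21 × 0.13 × (1 − 0.91) = 0.002457
The unnormalized weights sum to 0.13441.
P(benign misconfiguration | evidence) ≈ 0.056588 / 0.13441 ≈ 0.421
P(port scan | evidence) ≈ 0.017316 / 0.13441 ≈ 0.129
P(insider misuse | evidence) ≈ 0.02176 / 0.13441 ≈ 0.162
P(cryptomining | evidence) ≈ 0.036288 / 0.13441 ≈ 0.270
P(data exfiltration | evidence) ≈ 0.002457 / 0.13441 ≈ 0.018
The largest is 0.421, so benign misconfiguration is most probable.

benign misconfiguration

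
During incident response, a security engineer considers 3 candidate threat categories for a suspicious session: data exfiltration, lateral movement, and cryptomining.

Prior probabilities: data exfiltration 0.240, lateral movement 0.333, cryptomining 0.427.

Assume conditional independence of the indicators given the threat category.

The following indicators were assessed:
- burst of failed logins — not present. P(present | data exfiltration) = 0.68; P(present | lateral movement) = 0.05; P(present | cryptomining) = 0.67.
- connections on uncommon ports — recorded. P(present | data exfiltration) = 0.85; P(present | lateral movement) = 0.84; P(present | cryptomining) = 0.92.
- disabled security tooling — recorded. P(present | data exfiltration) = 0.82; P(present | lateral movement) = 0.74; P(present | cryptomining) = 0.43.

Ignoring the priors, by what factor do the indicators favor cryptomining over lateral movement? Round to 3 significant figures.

Joint likelihood of the indicator pattern under each hypothesis (using 1 − P(present | H) for each absent indicator):
  cryptomining: (1 − 0.67) × 0.92 × 0.43 = 0.13055
  lateral movement: (1 − 0.05) × 0.84 × 0.74 = 0.59052
Bayes factor = 0.13055 / 0.59052 ≈ 0.221

0.221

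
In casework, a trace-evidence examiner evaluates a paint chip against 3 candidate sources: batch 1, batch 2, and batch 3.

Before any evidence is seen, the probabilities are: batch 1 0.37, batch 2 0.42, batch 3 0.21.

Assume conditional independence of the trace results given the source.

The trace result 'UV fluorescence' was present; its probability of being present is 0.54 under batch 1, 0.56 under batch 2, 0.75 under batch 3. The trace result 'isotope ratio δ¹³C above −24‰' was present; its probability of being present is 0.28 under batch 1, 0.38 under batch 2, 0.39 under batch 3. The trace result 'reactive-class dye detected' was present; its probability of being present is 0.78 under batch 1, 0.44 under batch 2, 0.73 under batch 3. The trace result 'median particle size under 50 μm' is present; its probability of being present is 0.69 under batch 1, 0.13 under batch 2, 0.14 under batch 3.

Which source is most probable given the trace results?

batch 1

Multiply each prior by the joint likelihood of the trace result pattern:
  batch 1: 0.37 × 0.54 × 0.28 × 0.78 × 0.69 = 0.030109
  batch 2: 0.42 × 0.56 × 0.38 × 0.44 × 0.13 = 0.0051123
  batch 3: 0.21 × 0.75 × 0.39 × 0.73 × 0.14 = 0.0062776
The unnormalized weights sum to 0.041499.
P(batch 1 | evidence) ≈ 0.030109 / 0.041499 ≈ 0.726
P(batch 2 | evidence) ≈ 0.0051123 / 0.041499 ≈ 0.123
P(batch 3 | evidence) ≈ 0.0062776 / 0.041499 ≈ 0.151
The largest is 0.726, so batch 1 is most probable.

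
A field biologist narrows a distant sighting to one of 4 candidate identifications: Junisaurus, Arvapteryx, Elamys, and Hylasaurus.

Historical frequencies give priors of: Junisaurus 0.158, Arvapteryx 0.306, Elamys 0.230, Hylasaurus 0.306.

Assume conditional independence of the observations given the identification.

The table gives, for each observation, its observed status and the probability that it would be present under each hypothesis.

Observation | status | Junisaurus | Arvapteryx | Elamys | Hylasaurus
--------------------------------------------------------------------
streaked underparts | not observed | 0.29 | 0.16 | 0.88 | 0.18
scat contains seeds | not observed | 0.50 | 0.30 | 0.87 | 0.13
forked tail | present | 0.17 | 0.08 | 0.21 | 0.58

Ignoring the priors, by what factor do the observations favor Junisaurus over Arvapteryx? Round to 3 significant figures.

1.28

Take the product of per-observation likelihoods under each hypothesis (using 1 − P(present | H) for each absent observation), then divide.
  Junisaurus: (1 − 0.29) × (1 − 0.50) × 0.17 = 0.06035
  Arvapteryx: (1 − 0.16) × (1 − 0.30) × 0.08 = 0.04704
Bayes factor = 0.06035 / 0.04704 ≈ 1.28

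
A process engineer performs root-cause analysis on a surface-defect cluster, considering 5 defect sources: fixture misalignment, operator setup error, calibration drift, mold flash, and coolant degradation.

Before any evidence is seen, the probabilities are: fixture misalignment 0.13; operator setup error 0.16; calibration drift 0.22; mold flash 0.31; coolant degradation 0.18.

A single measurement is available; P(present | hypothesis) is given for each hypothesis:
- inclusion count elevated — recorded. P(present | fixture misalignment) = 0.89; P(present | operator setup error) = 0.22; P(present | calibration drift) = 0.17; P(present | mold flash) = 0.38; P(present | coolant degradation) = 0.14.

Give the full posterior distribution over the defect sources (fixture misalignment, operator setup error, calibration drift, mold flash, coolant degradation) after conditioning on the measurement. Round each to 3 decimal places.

For each hypothesis, the unnormalized posterior weight is prior × likelihood:
  fixture misalignment: 0.13 × 0.89 = 0.1157
  operator setup error: 0.16 × 0.22 = 0.0352
  calibration drift: 0.22 × 0.17 = 0.0374
  mold flash: 0.31 × 0.38 = 0.1178
  coolant degradation: 0.18 × 0.14 = 0.0252
Normalizing constant Z = 0.1157 + 0.0352 + 0.0374 + 0.1178 + 0.0252 = 0.3313.
P(fixture misalignment | evidence) = 0.1157 / 0.3313 ≈ 0.349
P(operator setup error | evidence) = 0.0352 / 0.3313 ≈ 0.106
P(calibration drift | evidence) = 0.0374 / 0.3313 ≈ 0.113
P(mold flash | evidence) = 0.1178 / 0.3313 ≈ 0.356
P(coolant degradation | evidence) = 0.0252 / 0.3313 ≈ 0.076

0.349, 0.106, 0.113, 0.356, 0.076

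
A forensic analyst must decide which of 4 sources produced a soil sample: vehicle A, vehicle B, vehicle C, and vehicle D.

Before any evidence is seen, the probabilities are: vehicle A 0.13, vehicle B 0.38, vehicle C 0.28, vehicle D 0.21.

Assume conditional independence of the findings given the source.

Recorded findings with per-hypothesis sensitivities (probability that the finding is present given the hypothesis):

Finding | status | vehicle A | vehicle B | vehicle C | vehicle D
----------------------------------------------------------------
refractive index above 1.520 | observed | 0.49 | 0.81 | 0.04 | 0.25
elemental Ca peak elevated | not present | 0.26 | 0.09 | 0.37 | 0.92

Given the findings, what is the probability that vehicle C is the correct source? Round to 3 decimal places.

For each hypothesis, the unnormalized posterior weight is prior × product of the finding likelihoods (using 1 − P(present | H) for each absent finding):
  vehicle A: 0.13 × 0.49 × (1 − 0.26) = 0.047138
  vehicle B: 0.38 × 0.81 × (1 − 0.09) = 0.2801
  vehicle C: 0.28 × 0.04 × (1 − 0.37) = 0.007056
  vehicle D: 0.21 × 0.25 × (1 − 0.92) = 0.0042
Marginal likelihood of the evidence = 0.33849.
P(vehicle C | evidence) = 0.007056 / 0.33849 ≈ 0.021.

0.021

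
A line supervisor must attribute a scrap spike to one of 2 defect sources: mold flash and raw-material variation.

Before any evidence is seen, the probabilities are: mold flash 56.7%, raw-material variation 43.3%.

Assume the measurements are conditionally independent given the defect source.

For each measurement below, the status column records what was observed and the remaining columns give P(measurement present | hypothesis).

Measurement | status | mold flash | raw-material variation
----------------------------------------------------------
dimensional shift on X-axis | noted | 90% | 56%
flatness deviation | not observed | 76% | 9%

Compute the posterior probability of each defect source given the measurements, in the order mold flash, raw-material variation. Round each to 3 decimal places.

For each hypothesis, the unnormalized posterior weight is prior × product of the measurement likelihoods (using 1 − P(present | H) for each absent measurement):
  mold flash: 0.567 × 0.90 × (1 − 0.76) = 0.12247
  raw-material variation: 0.433 × 0.56 × (1 − 0.09) = 0.22066
Marginal likelihood of the evidence = 0.34313.
P(mold flash | evidence) = 0.12247 / 0.34313 ≈ 0.357
P(raw-material variation | evidence) = 0.22066 / 0.34313 ≈ 0.643

0.357, 0.643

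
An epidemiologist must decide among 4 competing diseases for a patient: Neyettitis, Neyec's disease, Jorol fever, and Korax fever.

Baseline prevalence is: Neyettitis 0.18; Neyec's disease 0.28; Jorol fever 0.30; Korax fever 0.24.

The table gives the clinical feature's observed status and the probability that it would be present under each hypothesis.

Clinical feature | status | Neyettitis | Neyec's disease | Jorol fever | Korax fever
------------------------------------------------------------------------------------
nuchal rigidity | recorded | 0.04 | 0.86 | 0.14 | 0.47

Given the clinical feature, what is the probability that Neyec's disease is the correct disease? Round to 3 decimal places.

Multiply each prior by the likelihood of the clinical feature:
  Neyettitis: 0.18 × 0.04 = 0.0072
  Neyec's disease: 0.28 × 0.86 = 0.2408
  Jorol fever: 0.30 × 0.14 = 0.042
  Korax fever: 0.24 × 0.47 = 0.1128
The unnormalized weights sum to 0.4028.
P(Neyec's disease | evidence) = 0.2408 / 0.4028 ≈ 0.598.

0.598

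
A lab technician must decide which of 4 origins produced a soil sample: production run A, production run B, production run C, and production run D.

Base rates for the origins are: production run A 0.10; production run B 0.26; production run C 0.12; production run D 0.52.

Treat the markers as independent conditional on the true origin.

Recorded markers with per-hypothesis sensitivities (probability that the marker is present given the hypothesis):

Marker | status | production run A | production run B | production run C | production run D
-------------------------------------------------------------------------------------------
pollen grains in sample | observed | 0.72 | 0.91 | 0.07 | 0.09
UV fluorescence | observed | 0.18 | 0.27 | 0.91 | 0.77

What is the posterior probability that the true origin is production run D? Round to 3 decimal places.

Multiply each prior by the joint likelihood of the marker pattern:
  production run A: 0.10 × 0.72 × 0.18 = 0.01296
  production run B: 0.26 × 0.91 × 0.27 = 0.063882
  production run C: 0.12 × 0.07 × 0.91 = 0.007644
  production run D: 0.52 × 0.09 × 0.77 = 0.036036
Marginal likelihood of the evidence = 0.12052.
P(production run D | evidence) = 0.036036 / 0.12052 ≈ 0.299.

0.299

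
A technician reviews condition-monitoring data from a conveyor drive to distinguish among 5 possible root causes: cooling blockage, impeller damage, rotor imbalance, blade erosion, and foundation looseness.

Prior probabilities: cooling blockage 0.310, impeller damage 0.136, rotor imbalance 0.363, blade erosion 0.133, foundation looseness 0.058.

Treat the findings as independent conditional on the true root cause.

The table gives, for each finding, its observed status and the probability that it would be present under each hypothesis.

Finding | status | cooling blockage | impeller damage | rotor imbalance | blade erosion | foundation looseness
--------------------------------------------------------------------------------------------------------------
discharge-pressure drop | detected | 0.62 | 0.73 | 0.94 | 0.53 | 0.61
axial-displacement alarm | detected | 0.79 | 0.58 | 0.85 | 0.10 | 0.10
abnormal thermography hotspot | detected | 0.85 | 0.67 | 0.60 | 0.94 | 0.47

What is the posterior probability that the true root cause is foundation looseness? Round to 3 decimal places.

0.005

For each hypothesis, the unnormalized posterior weight is prior × product of the finding likelihoods:
  cooling blockage: 0.310 × 0.62 × 0.79 × 0.85 = 0.12906
  impeller damage: 0.136 × 0.73 × 0.58 × 0.67 = 0.03858
  rotor imbalance: 0.363 × 0.94 × 0.85 × 0.60 = 0.17402
  blade erosion: 0.133 × 0.53 × 0.10 × 0.94 = 0.0066261
  foundation looseness: 0.058 × 0.61 × 0.10 × 0.47 = 0.0016629
Marginal likelihood of the evidence = 0.34995.
P(foundation looseness | evidence) = 0.0016629 / 0.34995 ≈ 0.005.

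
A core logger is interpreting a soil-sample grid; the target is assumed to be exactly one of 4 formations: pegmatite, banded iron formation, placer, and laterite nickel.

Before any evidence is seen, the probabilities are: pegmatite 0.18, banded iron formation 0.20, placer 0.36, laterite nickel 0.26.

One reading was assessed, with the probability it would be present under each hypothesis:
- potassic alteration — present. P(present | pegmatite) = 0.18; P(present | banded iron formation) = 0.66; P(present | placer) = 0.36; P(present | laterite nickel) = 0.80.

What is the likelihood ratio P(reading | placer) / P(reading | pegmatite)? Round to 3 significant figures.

Likelihood of this reading under each hypothesis:
  placer: 0.36
  pegmatite: 0.18
Bayes factor = 0.36 / 0.18 ≈ 2.00

2.00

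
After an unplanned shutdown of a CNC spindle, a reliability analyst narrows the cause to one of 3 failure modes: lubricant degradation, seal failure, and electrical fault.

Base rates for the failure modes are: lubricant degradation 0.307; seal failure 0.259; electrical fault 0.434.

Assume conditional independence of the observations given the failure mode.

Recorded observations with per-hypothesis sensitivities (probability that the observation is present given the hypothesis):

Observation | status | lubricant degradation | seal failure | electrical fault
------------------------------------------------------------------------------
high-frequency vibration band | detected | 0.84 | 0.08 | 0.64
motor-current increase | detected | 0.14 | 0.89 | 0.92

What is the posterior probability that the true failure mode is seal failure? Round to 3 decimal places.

0.059

Multiply each prior by the joint likelihood of the evidence pattern:
  lubricant degradation: 0.307 × 0.84 × 0.14 = 0.036103
  seal failure: 0.259 × 0.08 × 0.89 = 0.018441
  electrical fault: 0.434 × 0.64 × 0.92 = 0.25554
Marginal likelihood of the evidence = 0.31008.
P(seal failure | evidence) = 0.018441 / 0.31008 ≈ 0.059.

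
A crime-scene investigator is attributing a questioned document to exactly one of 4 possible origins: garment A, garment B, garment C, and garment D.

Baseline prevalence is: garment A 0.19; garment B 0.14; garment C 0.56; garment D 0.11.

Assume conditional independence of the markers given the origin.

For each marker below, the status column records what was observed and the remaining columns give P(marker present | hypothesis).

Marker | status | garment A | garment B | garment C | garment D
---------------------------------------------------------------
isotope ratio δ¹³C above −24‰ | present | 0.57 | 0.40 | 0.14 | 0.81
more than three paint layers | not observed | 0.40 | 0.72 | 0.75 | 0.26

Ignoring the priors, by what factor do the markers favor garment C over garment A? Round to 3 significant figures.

0.102

Joint likelihood of the marker pattern under each hypothesis (using 1 − P(present | H) for each absent marker):
  garment C: 0.14 × (1 − 0.75) = 0.035
  garment A: 0.57 × (1 − 0.40) = 0.342
Bayes factor = 0.035 / 0.342 ≈ 0.102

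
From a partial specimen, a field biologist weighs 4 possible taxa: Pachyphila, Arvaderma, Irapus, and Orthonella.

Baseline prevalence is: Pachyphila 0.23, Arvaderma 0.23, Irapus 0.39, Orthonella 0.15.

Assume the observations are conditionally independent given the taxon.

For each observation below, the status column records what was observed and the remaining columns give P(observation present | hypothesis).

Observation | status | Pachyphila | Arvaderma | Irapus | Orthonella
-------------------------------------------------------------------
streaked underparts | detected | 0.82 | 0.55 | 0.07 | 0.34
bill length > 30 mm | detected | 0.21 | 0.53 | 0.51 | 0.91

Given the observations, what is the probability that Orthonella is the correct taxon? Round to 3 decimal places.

0.278

Multiply each prior by the joint likelihood of the evidence pattern:
  Pachyphila: 0.23 × 0.82 × 0.21 = 0.039606
  Arvaderma: 0.23 × 0.55 × 0.53 = 0.067045
  Irapus: 0.39 × 0.07 × 0.51 = 0.013923
  Orthonella: 0.15 × 0.34 × 0.91 = 0.04641
Marginal likelihood of the evidence = 0.16698.
P(Orthonella | evidence) = 0.04641 / 0.16698 ≈ 0.278.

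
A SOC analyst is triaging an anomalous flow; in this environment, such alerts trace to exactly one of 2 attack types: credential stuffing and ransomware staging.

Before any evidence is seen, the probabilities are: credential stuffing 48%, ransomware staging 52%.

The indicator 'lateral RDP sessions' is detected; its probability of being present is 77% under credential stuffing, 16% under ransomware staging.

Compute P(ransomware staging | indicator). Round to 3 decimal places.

0.184

For each hypothesis, the unnormalized posterior weight is prior × likelihood:
  credential stuffing: 0.48 × 0.77 = 0.3696
  ransomware staging: 0.52 × 0.16 = 0.0832
Marginal likelihood of the evidence = 0.4528.
P(ransomware staging | evidence) = 0.0832 / 0.4528 ≈ 0.184.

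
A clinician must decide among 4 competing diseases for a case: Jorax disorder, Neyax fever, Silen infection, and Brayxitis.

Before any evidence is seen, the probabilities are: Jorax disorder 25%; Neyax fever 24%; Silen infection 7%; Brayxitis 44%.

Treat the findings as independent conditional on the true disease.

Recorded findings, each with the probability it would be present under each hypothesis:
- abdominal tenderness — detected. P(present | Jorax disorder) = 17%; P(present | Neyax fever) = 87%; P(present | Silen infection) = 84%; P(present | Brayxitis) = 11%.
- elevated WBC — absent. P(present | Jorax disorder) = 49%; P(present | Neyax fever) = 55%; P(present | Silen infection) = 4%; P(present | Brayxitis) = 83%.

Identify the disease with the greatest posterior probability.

Neyax fever

For each hypothesis, the unnormalized posterior weight is prior × product of the finding likelihoods (using 1 − P(present | H) for each absent finding):
  Jorax disorder: 0.25 × 0.17 × (1 − 0.49) = 0.021675
  Neyax fever: 0.24 × 0.87 × (1 − 0.55) = 0.09396
  Silen infection: 0.07 × 0.84 × (1 − 0.04) = 0.056448
  Brayxitis: 0.44 × 0.11 × (1 − 0.83) = 0.008228
Marginal likelihood of the evidence = 0.18031.
P(Jorax disorder | evidence) ≈ 0.021675 / 0.18031 ≈ 0.120
P(Neyax fever | evidence) ≈ 0.09396 / 0.18031 ≈ 0.521
P(Silen infection | evidence) ≈ 0.056448 / 0.18031 ≈ 0.313
P(Brayxitis | evidence) ≈ 0.008228 / 0.18031 ≈ 0.046
The largest is 0.521, so Neyax fever is most probable.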